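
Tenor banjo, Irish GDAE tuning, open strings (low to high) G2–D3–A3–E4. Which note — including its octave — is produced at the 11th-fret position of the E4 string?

D♯5

E4 is MIDI 64. Adding 11 gives 75, which is D♯5.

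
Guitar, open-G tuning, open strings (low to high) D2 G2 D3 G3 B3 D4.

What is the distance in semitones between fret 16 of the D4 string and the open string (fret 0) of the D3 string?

D4 at fret 16 → F#5 (MIDI 78); D3 at fret 0 → D3 (MIDI 50).
78 − 50 = 28, so the two pitches are 28 semitones apart, with F#5 the higher.

28 semitones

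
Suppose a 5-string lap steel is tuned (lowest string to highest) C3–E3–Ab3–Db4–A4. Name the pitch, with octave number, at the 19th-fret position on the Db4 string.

The open Db4 string plus 19 semitones: Db–D–Eb–E–…–Gb–G–Ab.
The walk passes from B into C once, so the octave number goes from 4 to 5.
(Equivalently spelled G#5.)

Ab5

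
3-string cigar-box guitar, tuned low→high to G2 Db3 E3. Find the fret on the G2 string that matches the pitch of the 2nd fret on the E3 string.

11

Fret 2 on E3 is MIDI 52 + 2 = 54 (Gb3). On the G2 string (open MIDI 43), that pitch is 54 − 43 = fret 11.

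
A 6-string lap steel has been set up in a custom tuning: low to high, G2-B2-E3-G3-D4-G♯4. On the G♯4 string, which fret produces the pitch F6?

F6 is 21 semitones above the open G♯4 (G#–A–A#–B–…–D#–E–F), so it sits at fret 21.

21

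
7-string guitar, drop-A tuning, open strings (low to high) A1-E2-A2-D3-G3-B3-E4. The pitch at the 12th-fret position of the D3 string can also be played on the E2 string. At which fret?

D3 at fret 12 is D3 + 12 semitones = D4.
The open E2 string is 10 semitones below the open D3, so the same pitch on the E2 string lies at fret 12 + 10 = 22.

22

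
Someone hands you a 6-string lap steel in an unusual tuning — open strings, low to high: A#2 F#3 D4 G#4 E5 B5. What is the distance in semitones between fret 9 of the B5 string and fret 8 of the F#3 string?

B5 at fret 9 → G#6 (MIDI 92); F#3 at fret 8 → D4 (MIDI 62).
92 − 62 = 30, so the two pitches are 30 semitones apart, with G#6 the higher.

30 semitones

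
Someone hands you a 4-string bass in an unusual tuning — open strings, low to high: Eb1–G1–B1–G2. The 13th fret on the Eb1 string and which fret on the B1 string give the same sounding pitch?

Fret 13 on Eb1 is MIDI 27 + 13 = 40 (E2). On the B1 string (open MIDI 35), that pitch is 40 − 35 = fret 5.

5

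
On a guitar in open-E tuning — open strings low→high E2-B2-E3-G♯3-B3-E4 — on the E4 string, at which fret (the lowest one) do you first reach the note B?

From E4, count semitones up the chromatic scale until reaching B: E–F–F#–G–G#–A–A#–B — 7 steps.

7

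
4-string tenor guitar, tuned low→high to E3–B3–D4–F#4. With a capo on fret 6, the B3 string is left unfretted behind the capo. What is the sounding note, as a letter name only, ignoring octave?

F

The capo raises the open B3 by 6 semitones to F4; fretting 0 more gives B3 + 6 + 0 = B3 + 6 semitones, landing on F.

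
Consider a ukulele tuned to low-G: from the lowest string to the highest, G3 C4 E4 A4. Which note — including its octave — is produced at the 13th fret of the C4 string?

Each fret is one semitone, so C4 + 13 = C#5.
(Equivalently spelled Db5.)

C#5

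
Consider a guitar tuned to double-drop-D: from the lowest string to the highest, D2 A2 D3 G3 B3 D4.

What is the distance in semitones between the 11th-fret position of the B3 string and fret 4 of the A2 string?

21 semitones

B3 at fret 11 → A#4 (MIDI 70); A2 at fret 4 → C#3 (MIDI 49).
70 − 49 = 21, so the two pitches are 21 semitones apart, with A#4 the higher.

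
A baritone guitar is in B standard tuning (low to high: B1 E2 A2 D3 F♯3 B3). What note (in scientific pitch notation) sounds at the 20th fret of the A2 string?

The open A2 string plus 20 semitones: A–A#–B–C–…–D#–E–F.
The walk passes from B into C 2 times, so the octave number goes from 2 to 4.

F4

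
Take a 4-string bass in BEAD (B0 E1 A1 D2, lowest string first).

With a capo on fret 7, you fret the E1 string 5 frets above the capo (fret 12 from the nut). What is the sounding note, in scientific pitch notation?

The capo raises the open E1 by 7 semitones to B1; fretting 5 more gives E1 + 7 + 5 = E1 + 12 semitones = E2.

E2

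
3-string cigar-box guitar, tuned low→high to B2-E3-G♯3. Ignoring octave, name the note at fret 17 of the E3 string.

A

E3 is MIDI 52. Adding 17 gives 69; 69 mod 12 = 9, i.e. A.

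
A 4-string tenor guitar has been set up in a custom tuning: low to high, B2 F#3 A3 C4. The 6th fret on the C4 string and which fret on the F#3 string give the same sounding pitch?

12

C4 at fret 6 is C4 + 6 semitones = F#4.
The open F#3 string is 6 semitones below the open C4, so the same pitch on the F#3 string lies at fret 6 + 6 = 12.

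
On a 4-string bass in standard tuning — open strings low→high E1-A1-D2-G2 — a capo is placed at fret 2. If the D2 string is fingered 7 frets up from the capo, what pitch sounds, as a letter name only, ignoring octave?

The capo raises the open D2 by 2 semitones to E2; fretting 7 more gives D2 + 2 + 7 = D2 + 9 semitones, landing on B.

B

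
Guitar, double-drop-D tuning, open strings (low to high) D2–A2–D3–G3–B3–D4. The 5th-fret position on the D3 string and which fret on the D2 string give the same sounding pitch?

17

Fret 5 on D3 is MIDI 50 + 5 = 55 (G3). On the D2 string (open MIDI 38), that pitch is 55 − 38 = fret 17.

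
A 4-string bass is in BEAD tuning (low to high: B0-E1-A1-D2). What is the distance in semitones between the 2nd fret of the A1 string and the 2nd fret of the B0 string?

A1 at fret 2 → B1 (MIDI 35); B0 at fret 2 → C♯1 (MIDI 25).
35 − 25 = 10, so the two pitches are 10 semitones apart, with B1 the higher.

10 semitones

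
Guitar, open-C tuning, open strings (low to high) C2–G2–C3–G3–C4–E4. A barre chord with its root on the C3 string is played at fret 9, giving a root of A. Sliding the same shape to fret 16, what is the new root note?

Moving from fret 9 to fret 16 shifts the root by 7 semitones.
A up 7 semitones is E.

E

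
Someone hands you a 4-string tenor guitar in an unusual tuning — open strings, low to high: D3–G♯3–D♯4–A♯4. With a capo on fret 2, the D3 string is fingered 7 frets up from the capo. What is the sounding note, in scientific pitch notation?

The capo raises the open D3 by 2 semitones to E3; fretting 7 more gives D3 + 2 + 7 = D3 + 9 semitones = B3.

B3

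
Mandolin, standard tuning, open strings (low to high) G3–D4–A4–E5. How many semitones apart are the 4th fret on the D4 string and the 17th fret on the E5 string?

D4 at fret 4 → F♯4 (MIDI 66); E5 at fret 17 → A6 (MIDI 93).
66 − 93 = -27, so the two pitches are 27 semitones apart, with A6 the higher.

27 semitones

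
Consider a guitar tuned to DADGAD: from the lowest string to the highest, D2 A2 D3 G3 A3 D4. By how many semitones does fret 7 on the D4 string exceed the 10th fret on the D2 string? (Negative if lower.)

D4 at fret 7 → A4 (MIDI 69); D2 at fret 10 → C3 (MIDI 48).
69 − 48 = 21, so the two pitches are 21 semitones apart.

21 semitones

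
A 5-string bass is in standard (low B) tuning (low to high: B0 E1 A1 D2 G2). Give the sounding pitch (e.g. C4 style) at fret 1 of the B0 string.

B0 is MIDI 23. Adding 1 gives 24, which is C1.

C1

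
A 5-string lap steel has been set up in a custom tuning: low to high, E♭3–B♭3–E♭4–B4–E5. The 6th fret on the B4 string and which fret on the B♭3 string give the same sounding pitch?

Fret 6 on B4 is MIDI 71 + 6 = 77 (F5). On the B♭3 string (open MIDI 58), that pitch is 77 − 58 = fret 19.

19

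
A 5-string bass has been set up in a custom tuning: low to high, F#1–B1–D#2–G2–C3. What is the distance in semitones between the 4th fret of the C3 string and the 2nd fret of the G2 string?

C3 at fret 4 → E3 (MIDI 52); G2 at fret 2 → A2 (MIDI 45).
52 − 45 = 7, so the two pitches are 7 semitones apart, with E3 the higher.

7 semitones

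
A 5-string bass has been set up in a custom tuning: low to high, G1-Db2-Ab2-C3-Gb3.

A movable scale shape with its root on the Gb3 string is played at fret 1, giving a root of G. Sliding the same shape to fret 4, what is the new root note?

Bb

Moving from fret 1 to fret 4 shifts the root by 3 semitones.
G up 3 semitones is Bb.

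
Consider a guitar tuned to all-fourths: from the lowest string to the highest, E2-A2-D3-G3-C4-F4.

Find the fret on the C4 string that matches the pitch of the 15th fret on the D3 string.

Fret 15 on D3 is MIDI 50 + 15 = 65 (F4). On the C4 string (open MIDI 60), that pitch is 65 − 60 = fret 5.

5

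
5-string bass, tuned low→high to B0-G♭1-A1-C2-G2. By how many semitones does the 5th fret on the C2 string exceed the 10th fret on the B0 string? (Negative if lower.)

8 semitones

C2 at fret 5 → F2 (MIDI 41); B0 at fret 10 → A1 (MIDI 33).
41 − 33 = 8, so the two pitches are 8 semitones apart.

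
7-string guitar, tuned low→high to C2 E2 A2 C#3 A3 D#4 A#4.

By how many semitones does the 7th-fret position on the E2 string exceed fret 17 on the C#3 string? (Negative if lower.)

-19 semitones

E2 at fret 7 → B2 (MIDI 47); C#3 at fret 17 → F#4 (MIDI 66).
47 − 66 = -19, so the two pitches are 19 semitones apart.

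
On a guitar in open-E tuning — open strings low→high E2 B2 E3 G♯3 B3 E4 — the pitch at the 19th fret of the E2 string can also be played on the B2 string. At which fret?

12

E2 at fret 19 is E2 + 19 semitones = B3.
The open B2 string is 7 semitones above the open E2, so the same pitch on the B2 string lies at fret 19 − 7 = 12.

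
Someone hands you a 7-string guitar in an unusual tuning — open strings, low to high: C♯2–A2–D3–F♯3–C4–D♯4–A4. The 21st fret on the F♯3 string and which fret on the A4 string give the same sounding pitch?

6

Fret 21 on F♯3 is MIDI 54 + 21 = 75 (D♯5). On the A4 string (open MIDI 69), that pitch is 75 − 69 = fret 6.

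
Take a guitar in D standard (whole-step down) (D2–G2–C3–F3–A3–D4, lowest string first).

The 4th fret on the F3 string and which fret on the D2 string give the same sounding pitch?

Fret 4 on F3 is MIDI 53 + 4 = 57 (A3). On the D2 string (open MIDI 38), that pitch is 57 − 38 = fret 19.

19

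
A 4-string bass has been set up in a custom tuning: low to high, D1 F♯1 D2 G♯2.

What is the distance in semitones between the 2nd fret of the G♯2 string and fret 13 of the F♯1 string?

G♯2 at fret 2 → A♯2 (MIDI 46); F♯1 at fret 13 → G2 (MIDI 43).
46 − 43 = 3, so the two pitches are 3 semitones apart, with A♯2 the higher.

3 semitones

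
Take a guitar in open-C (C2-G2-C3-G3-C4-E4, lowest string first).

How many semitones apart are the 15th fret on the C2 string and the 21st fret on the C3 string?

C2 at fret 15 → D#3 (MIDI 51); C3 at fret 21 → A4 (MIDI 69).
51 − 69 = -18, so the two pitches are 18 semitones apart, with A4 the higher.

18 semitones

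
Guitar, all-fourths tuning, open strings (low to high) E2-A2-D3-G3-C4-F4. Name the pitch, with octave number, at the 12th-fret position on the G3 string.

G4

The open G3 string plus 12 semitones: G–G#–A–A#–…–F–F#–G.
The walk passes from B into C once, so the octave number goes from 3 to 4.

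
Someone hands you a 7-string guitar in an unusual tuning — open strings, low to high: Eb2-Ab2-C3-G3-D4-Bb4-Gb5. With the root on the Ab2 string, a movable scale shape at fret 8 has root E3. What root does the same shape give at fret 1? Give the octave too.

A2

Moving from fret 8 to fret 1 shifts the root by -7 semitones.
E3 down 7 semitones is A2.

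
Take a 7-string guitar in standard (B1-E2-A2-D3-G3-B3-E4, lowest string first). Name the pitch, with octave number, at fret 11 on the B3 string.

A♯4

B3 is MIDI 59. Adding 11 gives 70, which is A♯4.
(Equivalently spelled B♭4.)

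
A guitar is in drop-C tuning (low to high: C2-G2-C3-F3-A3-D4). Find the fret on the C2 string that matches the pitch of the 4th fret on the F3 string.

21

Fret 4 on F3 is MIDI 53 + 4 = 57 (A3). On the C2 string (open MIDI 36), that pitch is 57 − 36 = fret 21.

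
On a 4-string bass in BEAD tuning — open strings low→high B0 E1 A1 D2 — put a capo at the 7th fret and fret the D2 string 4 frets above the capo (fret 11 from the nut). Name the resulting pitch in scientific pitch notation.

C#3

The capo raises the open D2 by 7 semitones to A2; fretting 4 more gives D2 + 7 + 4 = D2 + 11 semitones = C#3.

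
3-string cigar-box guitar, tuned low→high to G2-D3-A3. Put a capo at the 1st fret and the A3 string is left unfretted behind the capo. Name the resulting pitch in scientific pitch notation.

A#3

The capo raises the open A3 by 1 semitone to A#3; fretting 0 more gives A3 + 1 + 0 = A3 + 1 semitone = A#3.
(Also written Bb.)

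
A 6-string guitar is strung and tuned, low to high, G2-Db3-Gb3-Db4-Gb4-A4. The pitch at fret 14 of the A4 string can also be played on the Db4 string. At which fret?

A4 at fret 14 is A4 + 14 semitones = B5.
The open Db4 string is 8 semitones below the open A4, so the same pitch on the Db4 string lies at fret 14 + 8 = 22.

22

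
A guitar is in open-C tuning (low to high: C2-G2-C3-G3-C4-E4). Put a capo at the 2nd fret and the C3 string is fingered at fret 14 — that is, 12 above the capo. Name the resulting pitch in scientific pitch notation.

D4

The capo raises the open C3 by 2 semitones to D3; fretting 12 more gives C3 + 2 + 12 = C3 + 14 semitones = D4.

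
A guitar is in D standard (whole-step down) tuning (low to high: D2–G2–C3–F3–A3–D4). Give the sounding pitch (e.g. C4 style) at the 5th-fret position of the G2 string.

C3

The open G2 string plus 5 semitones: G–G#–A–A#–B–C.
The walk passes from B into C once, so the octave number goes from 2 to 3.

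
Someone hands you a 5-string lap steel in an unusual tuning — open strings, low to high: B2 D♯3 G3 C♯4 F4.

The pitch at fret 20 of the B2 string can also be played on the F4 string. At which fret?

Fret 20 on B2 is MIDI 47 + 20 = 67 (G4). On the F4 string (open MIDI 65), that pitch is 67 − 65 = fret 2.

2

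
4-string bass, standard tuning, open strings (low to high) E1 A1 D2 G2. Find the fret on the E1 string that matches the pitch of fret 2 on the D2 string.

12

D2 at fret 2 is D2 + 2 semitones = E2.
The open E1 string is 10 semitones below the open D2, so the same pitch on the E1 string lies at fret 2 + 10 = 12.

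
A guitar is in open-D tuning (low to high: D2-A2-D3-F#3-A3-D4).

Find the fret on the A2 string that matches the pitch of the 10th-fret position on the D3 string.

D3 at fret 10 is D3 + 10 semitones = C4.
The open A2 string is 5 semitones below the open D3, so the same pitch on the A2 string lies at fret 10 + 5 = 15.

15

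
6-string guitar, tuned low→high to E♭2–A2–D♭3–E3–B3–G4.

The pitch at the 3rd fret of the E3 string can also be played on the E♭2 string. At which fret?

16

E3 at fret 3 is E3 + 3 semitones = G3.
The open E♭2 string is 13 semitones below the open E3, so the same pitch on the E♭2 string lies at fret 3 + 13 = 16.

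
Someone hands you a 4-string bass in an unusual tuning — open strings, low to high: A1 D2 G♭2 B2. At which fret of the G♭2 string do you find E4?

E4 is 22 semitones above the open G♭2 (Gb–G–Ab–A–…–D–Eb–E), so it sits at fret 22.

22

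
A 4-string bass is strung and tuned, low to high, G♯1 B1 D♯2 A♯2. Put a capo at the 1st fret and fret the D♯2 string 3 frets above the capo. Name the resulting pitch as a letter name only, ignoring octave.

G

The capo raises the open D♯2 by 1 semitone to E2; fretting 3 more gives D♯2 + 1 + 3 = D♯2 + 4 semitones, landing on G.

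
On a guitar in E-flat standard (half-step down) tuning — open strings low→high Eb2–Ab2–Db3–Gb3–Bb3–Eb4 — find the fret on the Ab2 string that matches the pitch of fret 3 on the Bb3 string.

Bb3 at fret 3 is Bb3 + 3 semitones = Db4.
The open Ab2 string is 14 semitones below the open Bb3, so the same pitch on the Ab2 string lies at fret 3 + 14 = 17.

17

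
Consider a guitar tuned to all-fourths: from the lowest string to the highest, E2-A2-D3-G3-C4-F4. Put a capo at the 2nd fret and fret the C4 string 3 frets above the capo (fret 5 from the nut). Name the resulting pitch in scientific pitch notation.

The capo raises the open C4 by 2 semitones to D4; fretting 3 more gives C4 + 2 + 3 = C4 + 5 semitones = F4.

F4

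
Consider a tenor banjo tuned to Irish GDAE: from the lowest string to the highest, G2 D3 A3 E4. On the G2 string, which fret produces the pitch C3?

5

C3 is 5 semitones above the open G2 (G–G#–A–A#–B–C), so it sits at fret 5.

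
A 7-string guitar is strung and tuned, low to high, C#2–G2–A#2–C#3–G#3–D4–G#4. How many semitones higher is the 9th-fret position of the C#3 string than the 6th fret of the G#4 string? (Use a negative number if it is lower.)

C#3 at fret 9 → A#3 (MIDI 58); G#4 at fret 6 → D5 (MIDI 74).
58 − 74 = -16, so the two pitches are 16 semitones apart.

-16 semitones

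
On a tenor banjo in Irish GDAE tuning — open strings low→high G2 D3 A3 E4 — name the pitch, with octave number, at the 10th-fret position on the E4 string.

D5

The open E4 string plus 10 semitones: E–F–F#–G–…–C–C#–D.
The walk passes from B into C once, so the octave number goes from 4 to 5.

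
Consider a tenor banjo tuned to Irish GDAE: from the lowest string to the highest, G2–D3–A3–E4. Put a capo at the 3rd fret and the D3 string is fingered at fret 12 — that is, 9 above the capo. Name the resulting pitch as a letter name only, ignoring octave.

D

The capo raises the open D3 by 3 semitones to F3; fretting 9 more gives D3 + 3 + 9 = D3 + 12 semitones, landing on D.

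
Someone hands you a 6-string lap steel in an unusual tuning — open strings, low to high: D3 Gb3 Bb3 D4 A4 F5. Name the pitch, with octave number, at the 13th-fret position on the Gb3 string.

G4

Each fret is one semitone, so Gb3 + 13 = G4.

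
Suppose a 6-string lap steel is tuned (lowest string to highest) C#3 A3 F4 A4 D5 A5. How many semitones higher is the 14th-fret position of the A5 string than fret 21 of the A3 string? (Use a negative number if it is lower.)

A5 at fret 14 → B6 (MIDI 95); A3 at fret 21 → F#5 (MIDI 78).
95 − 78 = 17, so the two pitches are 17 semitones apart.

17 semitones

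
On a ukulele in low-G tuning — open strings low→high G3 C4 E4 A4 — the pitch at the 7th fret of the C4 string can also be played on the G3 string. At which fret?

12

Fret 7 on C4 is MIDI 60 + 7 = 67 (G4). On the G3 string (open MIDI 55), that pitch is 67 − 55 = fret 12.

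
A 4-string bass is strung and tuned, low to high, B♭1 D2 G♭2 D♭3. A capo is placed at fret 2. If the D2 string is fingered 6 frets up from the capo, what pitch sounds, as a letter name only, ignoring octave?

B♭

The capo raises the open D2 by 2 semitones to E2; fretting 6 more gives D2 + 2 + 6 = D2 + 8 semitones, landing on B♭.
(Also written A♯.)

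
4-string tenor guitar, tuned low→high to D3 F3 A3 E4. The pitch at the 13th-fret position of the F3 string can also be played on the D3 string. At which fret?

16

F3 at fret 13 is F3 + 13 semitones = G♭4.
The open D3 string is 3 semitones below the open F3, so the same pitch on the D3 string lies at fret 13 + 3 = 16.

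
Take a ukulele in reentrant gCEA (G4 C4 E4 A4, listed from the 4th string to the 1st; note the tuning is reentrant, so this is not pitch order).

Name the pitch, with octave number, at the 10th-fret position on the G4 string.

The open G4 string plus 10 semitones: G–G#–A–A#–…–D#–E–F.
The walk passes from B into C once, so the octave number goes from 4 to 5.

F5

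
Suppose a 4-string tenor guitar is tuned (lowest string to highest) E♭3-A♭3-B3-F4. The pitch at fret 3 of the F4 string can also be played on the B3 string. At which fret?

F4 at fret 3 is F4 + 3 semitones = A♭4.
The open B3 string is 6 semitones below the open F4, so the same pitch on the B3 string lies at fret 3 + 6 = 9.

9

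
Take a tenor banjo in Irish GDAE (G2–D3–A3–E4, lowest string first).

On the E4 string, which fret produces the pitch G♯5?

16

G♯5 is 16 semitones above the open E4 (E–F–F#–G–…–F#–G–G#), so it sits at fret 16.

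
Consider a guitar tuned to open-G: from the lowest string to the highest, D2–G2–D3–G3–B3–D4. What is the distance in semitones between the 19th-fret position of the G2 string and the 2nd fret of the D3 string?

G2 at fret 19 → D4 (MIDI 62); D3 at fret 2 → E3 (MIDI 52).
62 − 52 = 10, so the two pitches are 10 semitones apart, with D4 the higher.

10 semitones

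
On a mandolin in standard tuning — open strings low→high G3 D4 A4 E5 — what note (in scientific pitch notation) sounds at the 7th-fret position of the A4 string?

E5

The open A4 string plus 7 semitones: A–A#–B–C–C#–D–D#–E.
The walk passes from B into C once, so the octave number goes from 4 to 5.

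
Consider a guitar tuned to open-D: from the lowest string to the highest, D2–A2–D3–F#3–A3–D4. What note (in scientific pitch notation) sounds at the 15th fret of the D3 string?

The open D3 string plus 15 semitones: D–D#–E–F–…–D#–E–F.
The walk passes from B into C once, so the octave number goes from 3 to 4.

F4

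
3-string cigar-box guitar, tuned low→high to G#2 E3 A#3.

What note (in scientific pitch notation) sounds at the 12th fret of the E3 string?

The open E3 string plus 12 semitones: E–F–F#–G–…–D–D#–E.
The walk passes from B into C once, so the octave number goes from 3 to 4.

E4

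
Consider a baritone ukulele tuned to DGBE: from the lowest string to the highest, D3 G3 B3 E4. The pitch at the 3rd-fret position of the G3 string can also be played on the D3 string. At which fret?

8

G3 at fret 3 is G3 + 3 semitones = A♯3.
The open D3 string is 5 semitones below the open G3, so the same pitch on the D3 string lies at fret 3 + 5 = 8.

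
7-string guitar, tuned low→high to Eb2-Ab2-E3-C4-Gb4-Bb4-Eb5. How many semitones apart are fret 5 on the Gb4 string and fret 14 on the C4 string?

Gb4 at fret 5 → B4 (MIDI 71); C4 at fret 14 → D5 (MIDI 74).
71 − 74 = -3, so the two pitches are 3 semitones apart, with D5 the higher.

3 semitones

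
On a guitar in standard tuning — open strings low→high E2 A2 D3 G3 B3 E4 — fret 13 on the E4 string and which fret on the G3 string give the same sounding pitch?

Fret 13 on E4 is MIDI 64 + 13 = 77 (F5). On the G3 string (open MIDI 55), that pitch is 77 − 55 = fret 22.

22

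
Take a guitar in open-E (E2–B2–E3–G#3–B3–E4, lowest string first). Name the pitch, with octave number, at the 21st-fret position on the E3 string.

Each fret is one semitone, so E3 + 21 = C#5.

C#5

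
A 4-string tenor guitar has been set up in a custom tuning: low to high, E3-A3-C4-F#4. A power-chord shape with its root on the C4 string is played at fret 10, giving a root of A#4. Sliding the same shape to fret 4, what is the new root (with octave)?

Moving from fret 10 to fret 4 shifts the root by -6 semitones.
A#4 down 6 semitones is E4.

E4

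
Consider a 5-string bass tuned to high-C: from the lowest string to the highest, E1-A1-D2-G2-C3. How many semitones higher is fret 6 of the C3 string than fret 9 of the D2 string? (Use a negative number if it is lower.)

7 semitones

C3 at fret 6 → F#3 (MIDI 54); D2 at fret 9 → B2 (MIDI 47).
54 − 47 = 7, so the two pitches are 7 semitones apart.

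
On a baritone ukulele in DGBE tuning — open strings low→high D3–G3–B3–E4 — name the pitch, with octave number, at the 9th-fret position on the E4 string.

E4 is MIDI 64. Adding 9 gives 73, which is C#5.

C#5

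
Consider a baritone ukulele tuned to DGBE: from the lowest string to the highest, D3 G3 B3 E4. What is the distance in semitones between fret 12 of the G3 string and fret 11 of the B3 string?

3 semitones

G3 at fret 12 → G4 (MIDI 67); B3 at fret 11 → A♯4 (MIDI 70).
67 − 70 = -3, so the two pitches are 3 semitones apart, with A♯4 the higher.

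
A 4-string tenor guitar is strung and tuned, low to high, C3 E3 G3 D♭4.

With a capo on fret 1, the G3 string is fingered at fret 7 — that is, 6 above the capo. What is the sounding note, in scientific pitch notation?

D4

The capo raises the open G3 by 1 semitone to A♭3; fretting 6 more gives G3 + 1 + 6 = G3 + 7 semitones = D4.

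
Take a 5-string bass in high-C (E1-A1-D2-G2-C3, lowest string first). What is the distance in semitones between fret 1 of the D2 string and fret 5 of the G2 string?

9 semitones

D2 at fret 1 → D♯2 (MIDI 39); G2 at fret 5 → C3 (MIDI 48).
39 − 48 = -9, so the two pitches are 9 semitones apart, with C3 the higher.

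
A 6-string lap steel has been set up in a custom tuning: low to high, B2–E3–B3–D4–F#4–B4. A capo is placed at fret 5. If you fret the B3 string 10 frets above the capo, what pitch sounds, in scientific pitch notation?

D5

The capo raises the open B3 by 5 semitones to E4; fretting 10 more gives B3 + 5 + 10 = B3 + 15 semitones = D5.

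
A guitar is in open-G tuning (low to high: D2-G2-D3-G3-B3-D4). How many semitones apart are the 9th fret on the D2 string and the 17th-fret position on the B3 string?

29 semitones

D2 at fret 9 → B2 (MIDI 47); B3 at fret 17 → E5 (MIDI 76).
47 − 76 = -29, so the two pitches are 29 semitones apart, with E5 the higher.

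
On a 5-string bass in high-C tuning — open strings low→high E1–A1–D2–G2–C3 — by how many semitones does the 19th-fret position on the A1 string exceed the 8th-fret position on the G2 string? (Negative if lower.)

A1 at fret 19 → E3 (MIDI 52); G2 at fret 8 → D#3 (MIDI 51).
52 − 51 = 1, so the two pitches are 1 semitone apart.

1 semitone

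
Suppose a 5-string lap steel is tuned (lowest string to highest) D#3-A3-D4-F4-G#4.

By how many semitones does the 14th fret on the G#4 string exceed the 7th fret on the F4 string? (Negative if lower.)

G#4 at fret 14 → A#5 (MIDI 82); F4 at fret 7 → C5 (MIDI 72).
82 − 72 = 10, so the two pitches are 10 semitones apart.

10 semitones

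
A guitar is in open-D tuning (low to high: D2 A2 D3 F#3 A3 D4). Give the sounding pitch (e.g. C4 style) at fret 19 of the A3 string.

E5

A3 is MIDI 57. Adding 19 gives 76, which is E5.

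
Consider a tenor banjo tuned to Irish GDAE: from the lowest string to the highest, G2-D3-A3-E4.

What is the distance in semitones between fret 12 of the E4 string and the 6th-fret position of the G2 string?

E4 at fret 12 → E5 (MIDI 76); G2 at fret 6 → C#3 (MIDI 49).
76 − 49 = 27, so the two pitches are 27 semitones apart, with E5 the higher.

27 semitones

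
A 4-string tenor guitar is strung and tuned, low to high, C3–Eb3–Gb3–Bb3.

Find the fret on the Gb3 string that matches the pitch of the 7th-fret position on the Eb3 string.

4

Fret 7 on Eb3 is MIDI 51 + 7 = 58 (Bb3). On the Gb3 string (open MIDI 54), that pitch is 58 − 54 = fret 4.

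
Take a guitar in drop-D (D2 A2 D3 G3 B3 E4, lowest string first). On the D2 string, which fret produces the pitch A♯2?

A♯2 is 8 semitones above the open D2 (D–D#–E–F–F#–G–G#–A–A#), so it sits at fret 8.

8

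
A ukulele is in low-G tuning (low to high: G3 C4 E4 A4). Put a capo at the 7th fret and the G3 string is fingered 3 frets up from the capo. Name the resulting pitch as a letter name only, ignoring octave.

The capo raises the open G3 by 7 semitones to D4; fretting 3 more gives G3 + 7 + 3 = G3 + 10 semitones, landing on F.

F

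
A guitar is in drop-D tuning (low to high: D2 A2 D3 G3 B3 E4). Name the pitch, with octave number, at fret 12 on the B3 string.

B4

Each fret is one semitone, so B3 + 12 = B4.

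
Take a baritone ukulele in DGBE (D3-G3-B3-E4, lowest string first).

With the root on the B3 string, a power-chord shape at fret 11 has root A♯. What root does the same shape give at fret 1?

Moving from fret 11 to fret 1 shifts the root by -10 semitones.
A♯ down 10 semitones is C.

C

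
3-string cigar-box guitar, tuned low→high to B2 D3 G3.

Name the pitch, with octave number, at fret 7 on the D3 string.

Each fret is one semitone, so D3 + 7 = A3.

A3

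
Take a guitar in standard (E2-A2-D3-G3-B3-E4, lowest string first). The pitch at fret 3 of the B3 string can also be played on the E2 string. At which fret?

B3 at fret 3 is B3 + 3 semitones = D4.
The open E2 string is 19 semitones below the open B3, so the same pitch on the E2 string lies at fret 3 + 19 = 22.

22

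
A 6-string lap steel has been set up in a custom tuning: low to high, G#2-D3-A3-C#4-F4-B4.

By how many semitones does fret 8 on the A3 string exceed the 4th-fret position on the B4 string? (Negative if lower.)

A3 at fret 8 → F4 (MIDI 65); B4 at fret 4 → D#5 (MIDI 75).
65 − 75 = -10, so the two pitches are 10 semitones apart.

-10 semitones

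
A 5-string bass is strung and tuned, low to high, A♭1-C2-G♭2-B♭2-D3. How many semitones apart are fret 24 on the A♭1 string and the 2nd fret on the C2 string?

18 semitones

A♭1 at fret 24 → A♭3 (MIDI 56); C2 at fret 2 → D2 (MIDI 38).
56 − 38 = 18, so the two pitches are 18 semitones apart, with A♭3 the higher.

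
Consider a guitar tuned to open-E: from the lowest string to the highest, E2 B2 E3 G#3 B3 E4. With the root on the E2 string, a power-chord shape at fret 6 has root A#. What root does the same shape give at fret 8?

C

Moving from fret 6 to fret 8 shifts the root by 2 semitones.
A# up 2 semitones is C.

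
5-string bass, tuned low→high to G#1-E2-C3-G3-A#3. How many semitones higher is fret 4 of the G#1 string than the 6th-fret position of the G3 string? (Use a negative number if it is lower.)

-25 semitones

G#1 at fret 4 → C2 (MIDI 36); G3 at fret 6 → C#4 (MIDI 61).
36 − 61 = -25, so the two pitches are 25 semitones apart.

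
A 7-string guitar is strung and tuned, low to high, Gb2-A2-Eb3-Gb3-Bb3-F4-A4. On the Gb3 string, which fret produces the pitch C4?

C4 is 6 semitones above the open Gb3 (Gb–G–Ab–A–Bb–B–C), so it sits at fret 6.

6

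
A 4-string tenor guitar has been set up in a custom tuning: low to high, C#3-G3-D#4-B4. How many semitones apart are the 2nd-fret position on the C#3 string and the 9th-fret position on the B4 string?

C#3 at fret 2 → D#3 (MIDI 51); B4 at fret 9 → G#5 (MIDI 80).
51 − 80 = -29, so the two pitches are 29 semitones apart, with G#5 the higher.

29 semitones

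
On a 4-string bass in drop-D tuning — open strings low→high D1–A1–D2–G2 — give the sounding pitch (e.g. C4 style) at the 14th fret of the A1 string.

Each fret is one semitone, so A1 + 14 = B2.

B2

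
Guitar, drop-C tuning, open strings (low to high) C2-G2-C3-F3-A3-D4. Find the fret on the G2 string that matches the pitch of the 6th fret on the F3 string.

16

Fret 6 on F3 is MIDI 53 + 6 = 59 (B3). On the G2 string (open MIDI 43), that pitch is 59 − 43 = fret 16.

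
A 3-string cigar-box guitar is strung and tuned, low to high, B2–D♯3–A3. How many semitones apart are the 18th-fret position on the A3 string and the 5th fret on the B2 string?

23 semitones

A3 at fret 18 → D♯5 (MIDI 75); B2 at fret 5 → E3 (MIDI 52).
75 − 52 = 23, so the two pitches are 23 semitones apart, with D♯5 the higher.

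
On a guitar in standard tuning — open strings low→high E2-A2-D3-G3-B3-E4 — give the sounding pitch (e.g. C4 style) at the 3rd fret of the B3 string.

D4

B3 is MIDI 59. Adding 3 gives 62, which is D4.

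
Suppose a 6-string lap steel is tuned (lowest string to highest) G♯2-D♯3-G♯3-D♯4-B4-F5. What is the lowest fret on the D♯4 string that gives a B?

From D♯4, count semitones up the chromatic scale until reaching B: D#–E–F–F#–G–G#–A–A#–B — 8 steps.

8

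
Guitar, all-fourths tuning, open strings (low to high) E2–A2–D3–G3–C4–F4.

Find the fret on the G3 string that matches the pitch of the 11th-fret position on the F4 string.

Fret 11 on F4 is MIDI 65 + 11 = 76 (E5). On the G3 string (open MIDI 55), that pitch is 76 − 55 = fret 21.

21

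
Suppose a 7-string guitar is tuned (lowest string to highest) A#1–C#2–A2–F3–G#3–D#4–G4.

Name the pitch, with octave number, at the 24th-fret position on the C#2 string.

C#4

The open C#2 string plus 24 semitones: C#–D–D#–E–…–B–C–C#.
The walk passes from B into C 2 times, so the octave number goes from 2 to 4.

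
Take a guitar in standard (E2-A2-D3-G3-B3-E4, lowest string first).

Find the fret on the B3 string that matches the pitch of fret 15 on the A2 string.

1

A2 at fret 15 is A2 + 15 semitones = C4.
The open B3 string is 14 semitones above the open A2, so the same pitch on the B3 string lies at fret 15 − 14 = 1.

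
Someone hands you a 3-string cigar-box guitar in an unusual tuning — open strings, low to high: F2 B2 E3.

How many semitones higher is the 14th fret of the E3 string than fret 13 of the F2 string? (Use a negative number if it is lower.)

12 semitones

E3 at fret 14 → F♯4 (MIDI 66); F2 at fret 13 → F♯3 (MIDI 54).
66 − 54 = 12, so the two pitches are 12 semitones apart.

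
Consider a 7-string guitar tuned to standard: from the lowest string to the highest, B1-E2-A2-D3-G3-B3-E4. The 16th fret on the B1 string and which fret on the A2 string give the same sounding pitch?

6

B1 at fret 16 is B1 + 16 semitones = D♯3.
The open A2 string is 10 semitones above the open B1, so the same pitch on the A2 string lies at fret 16 − 10 = 6.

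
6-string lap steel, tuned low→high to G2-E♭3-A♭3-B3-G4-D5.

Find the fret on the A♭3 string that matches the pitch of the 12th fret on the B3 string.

B3 at fret 12 is B3 + 12 semitones = B4.
The open A♭3 string is 3 semitones below the open B3, so the same pitch on the A♭3 string lies at fret 12 + 3 = 15.

15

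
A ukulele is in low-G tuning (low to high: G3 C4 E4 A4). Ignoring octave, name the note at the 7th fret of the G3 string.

G3 is MIDI 55. Adding 7 gives 62; 62 mod 12 = 2, i.e. D.

D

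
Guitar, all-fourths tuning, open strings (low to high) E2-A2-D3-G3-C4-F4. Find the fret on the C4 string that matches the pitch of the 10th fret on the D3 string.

0

D3 at fret 10 is D3 + 10 semitones = C4.
The open C4 string is 10 semitones above the open D3, so the same pitch on the C4 string lies at fret 10 − 10 = 0.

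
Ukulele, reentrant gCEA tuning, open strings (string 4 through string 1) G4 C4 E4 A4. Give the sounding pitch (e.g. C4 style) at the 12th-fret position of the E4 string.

E4 is MIDI 64. Adding 12 gives 76, which is E5.

E5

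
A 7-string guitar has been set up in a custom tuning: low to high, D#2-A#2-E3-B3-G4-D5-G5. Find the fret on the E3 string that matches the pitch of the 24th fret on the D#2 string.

11

Fret 24 on D#2 is MIDI 39 + 24 = 63 (D#4). On the E3 string (open MIDI 52), that pitch is 63 − 52 = fret 11.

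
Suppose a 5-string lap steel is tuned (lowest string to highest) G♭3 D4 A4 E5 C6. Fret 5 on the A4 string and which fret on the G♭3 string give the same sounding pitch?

Fret 5 on A4 is MIDI 69 + 5 = 74 (D5). On the G♭3 string (open MIDI 54), that pitch is 74 − 54 = fret 20.

20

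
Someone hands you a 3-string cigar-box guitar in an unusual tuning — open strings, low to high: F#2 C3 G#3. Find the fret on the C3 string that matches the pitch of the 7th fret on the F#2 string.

1

Fret 7 on F#2 is MIDI 42 + 7 = 49 (C#3). On the C3 string (open MIDI 48), that pitch is 49 − 48 = fret 1.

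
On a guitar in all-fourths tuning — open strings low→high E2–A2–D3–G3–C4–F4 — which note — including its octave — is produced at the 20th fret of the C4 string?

The open C4 string plus 20 semitones: C–C#–D–D#–…–F#–G–G#.
The walk passes from B into C once, so the octave number goes from 4 to 5.
(Equivalently spelled A♭5.)

G♯5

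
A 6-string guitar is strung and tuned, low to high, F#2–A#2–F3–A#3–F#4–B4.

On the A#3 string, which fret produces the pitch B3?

1

B3 is 1 semitone above the open A#3 (A#–B), so it sits at fret 1.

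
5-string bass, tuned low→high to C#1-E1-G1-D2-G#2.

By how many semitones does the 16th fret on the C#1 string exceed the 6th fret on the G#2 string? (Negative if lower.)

C#1 at fret 16 → F2 (MIDI 41); G#2 at fret 6 → D3 (MIDI 50).
41 − 50 = -9, so the two pitches are 9 semitones apart.

-9 semitones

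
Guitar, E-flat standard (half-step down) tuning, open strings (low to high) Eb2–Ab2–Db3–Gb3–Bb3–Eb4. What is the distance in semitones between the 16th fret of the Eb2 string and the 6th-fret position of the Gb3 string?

Eb2 at fret 16 → G3 (MIDI 55); Gb3 at fret 6 → C4 (MIDI 60).
55 − 60 = -5, so the two pitches are 5 semitones apart, with C4 the higher.

5 semitones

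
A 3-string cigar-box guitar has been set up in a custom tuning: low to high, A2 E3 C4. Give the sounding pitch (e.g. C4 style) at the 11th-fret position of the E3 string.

Eb4

Each fret is one semitone, so E3 + 11 = Eb4.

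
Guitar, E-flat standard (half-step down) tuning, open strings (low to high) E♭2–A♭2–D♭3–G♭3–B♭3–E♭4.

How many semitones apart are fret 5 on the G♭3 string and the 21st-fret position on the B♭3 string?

20 semitones

G♭3 at fret 5 → B3 (MIDI 59); B♭3 at fret 21 → G5 (MIDI 79).
59 − 79 = -20, so the two pitches are 20 semitones apart, with G5 the higher.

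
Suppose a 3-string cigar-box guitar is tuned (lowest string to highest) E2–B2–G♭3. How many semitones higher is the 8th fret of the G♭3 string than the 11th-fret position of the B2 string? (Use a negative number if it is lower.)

4 semitones

G♭3 at fret 8 → D4 (MIDI 62); B2 at fret 11 → B♭3 (MIDI 58).
62 − 58 = 4, so the two pitches are 4 semitones apart.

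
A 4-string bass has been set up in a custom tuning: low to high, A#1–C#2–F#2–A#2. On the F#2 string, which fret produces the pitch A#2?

4

A#2 is 4 semitones above the open F#2 (F#–G–G#–A–A#), so it sits at fret 4.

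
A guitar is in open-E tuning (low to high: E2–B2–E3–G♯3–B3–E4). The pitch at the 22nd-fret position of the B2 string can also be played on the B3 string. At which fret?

10

B2 at fret 22 is B2 + 22 semitones = A4.
The open B3 string is 12 semitones above the open B2, so the same pitch on the B3 string lies at fret 22 − 12 = 10.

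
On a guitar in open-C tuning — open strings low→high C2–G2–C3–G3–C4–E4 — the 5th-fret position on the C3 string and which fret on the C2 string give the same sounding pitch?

17

Fret 5 on C3 is MIDI 48 + 5 = 53 (F3). On the C2 string (open MIDI 36), that pitch is 53 − 36 = fret 17.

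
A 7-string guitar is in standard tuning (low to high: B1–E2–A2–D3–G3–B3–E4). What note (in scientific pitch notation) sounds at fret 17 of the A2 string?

The open A2 string plus 17 semitones: A–A#–B–C–…–C–C#–D.
The walk passes from B into C 2 times, so the octave number goes from 2 to 4.

D4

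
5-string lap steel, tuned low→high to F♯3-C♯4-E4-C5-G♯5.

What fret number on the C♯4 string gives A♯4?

A♯4 is 9 semitones above the open C♯4 (C#–D–D#–E–F–F#–G–G#–A–A#), so it sits at fret 9.

9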